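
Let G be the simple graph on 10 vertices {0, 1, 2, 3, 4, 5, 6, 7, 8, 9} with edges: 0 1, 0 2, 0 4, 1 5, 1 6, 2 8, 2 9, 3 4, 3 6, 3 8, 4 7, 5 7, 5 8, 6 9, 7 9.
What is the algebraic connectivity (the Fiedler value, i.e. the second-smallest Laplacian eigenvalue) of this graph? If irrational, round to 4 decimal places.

2

With the vertex order [0, 1, 2, 3, 4, 5, 6, 7, 8, 9], the degrees are [3, 3, 3, 3, 3, 3, 3, 3, 3, 3], giving D = diag(3, 3, 3, 3, 3, 3, 3, 3, 3, 3) and L = D - A. The sorted Laplacian eigenvalues are [0, 2, 2, 2, 2, 2, 5, 5, 5, 5]; the algebraic connectivity is the second entry, 2. The eigenvalues sum to 30, which equals trace(L) = 2|E|.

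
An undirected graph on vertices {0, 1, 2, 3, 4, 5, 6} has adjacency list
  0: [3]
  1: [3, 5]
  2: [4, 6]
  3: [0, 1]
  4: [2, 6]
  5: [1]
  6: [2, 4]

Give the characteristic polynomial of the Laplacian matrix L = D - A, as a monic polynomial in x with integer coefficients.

Each diagonal entry of L is the vertex degree and each off-diagonal entry is -1 where an edge is present, 0 otherwise; in the order [0, 1, 2, 3, 4, 5, 6] the diagonal is [1, 2, 2, 2, 2, 1, 2]. Computing det(xI - L) by cofactor expansion (or equivalently via sum-over-permutations) gives x^7 - 12x^6 + 55x^5 - 118x^4 + 114x^3 - 36x^2. The coefficient of x^6 equals -trace(L) = -12, matching the sum of degrees.

x^7 - 12x^6 + 55x^5 - 118x^4 + 114x^3 - 36x^2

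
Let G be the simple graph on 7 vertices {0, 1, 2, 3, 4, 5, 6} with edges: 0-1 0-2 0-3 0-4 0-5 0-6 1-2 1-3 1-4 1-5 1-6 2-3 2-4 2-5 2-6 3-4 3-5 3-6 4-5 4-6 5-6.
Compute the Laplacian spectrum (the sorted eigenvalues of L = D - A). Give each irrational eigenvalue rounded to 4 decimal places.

Each diagonal entry of L is the vertex degree and each off-diagonal entry is -1 where an edge is present, 0 otherwise; in the order [0, 1, 2, 3, 4, 5, 6] the diagonal is [6, 6, 6, 6, 6, 6, 6]. L is symmetric positive semidefinite, so every eigenvalue is real and nonnegative. The largest eigenvalue, 7, is at most the vertex count 7.

[0, 7, 7, 7, 7, 7, 7]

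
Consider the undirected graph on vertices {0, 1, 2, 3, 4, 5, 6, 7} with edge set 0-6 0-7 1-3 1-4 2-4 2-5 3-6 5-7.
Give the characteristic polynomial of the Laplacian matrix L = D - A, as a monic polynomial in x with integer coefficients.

Reading degrees in the order [0, 1, 2, 3, 4, 5, 6, 7] gives [2, 2, 2, 2, 2, 2, 2, 2]; set D = diag(2, 2, 2, 2, 2, 2, 2, 2) and form L = D - A. Computing det(xI - L) by cofactor expansion (or equivalently via sum-over-permutations) gives x^8 - 16x^7 + 104x^6 - 352x^5 + 660x^4 - 672x^3 + 336x^2 - 64x. Since p(0) = det(-L) = 0, x divides p(x). The eigenvalues sum to 16, which equals trace(L) = 2|E|.

x^8 - 16x^7 + 104x^6 - 352x^5 + 660x^4 - 672x^3 + 336x^2 - 64x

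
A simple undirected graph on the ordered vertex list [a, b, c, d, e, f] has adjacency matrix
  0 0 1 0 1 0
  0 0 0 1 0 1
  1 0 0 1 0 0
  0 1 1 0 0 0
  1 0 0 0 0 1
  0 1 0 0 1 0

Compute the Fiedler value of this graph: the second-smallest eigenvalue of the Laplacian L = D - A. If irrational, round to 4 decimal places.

1

With the vertex order [a, b, c, d, e, f], the degrees are [2, 2, 2, 2, 2, 2], giving D = diag(2, 2, 2, 2, 2, 2) and L = D - A. The sorted Laplacian eigenvalues are [0, 1, 1, 3, 3, 4]; the algebraic connectivity is the second entry, 1. There is one zero in the spectrum, matching the 1 component. The eigenvalues sum to 12, which equals trace(L) = 2|E|.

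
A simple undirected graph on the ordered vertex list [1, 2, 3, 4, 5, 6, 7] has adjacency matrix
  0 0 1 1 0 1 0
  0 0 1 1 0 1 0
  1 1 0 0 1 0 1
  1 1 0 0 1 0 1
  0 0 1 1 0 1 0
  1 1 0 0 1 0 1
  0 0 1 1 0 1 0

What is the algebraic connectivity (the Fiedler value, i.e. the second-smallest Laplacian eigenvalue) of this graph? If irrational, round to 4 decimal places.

3

Reading degrees in the order [1, 2, 3, 4, 5, 6, 7] gives [3, 3, 4, 4, 3, 4, 3]; set D = diag(3, 3, 4, 4, 3, 4, 3) and form L = D - A. The smallest Laplacian eigenvalue is always 0. The next one, lambda_2 = 3, measures how hard the graph is to disconnect: larger values mean better connectivity. There is one zero in the spectrum, matching the 1 component. The largest eigenvalue, 7, is at most the vertex count 7.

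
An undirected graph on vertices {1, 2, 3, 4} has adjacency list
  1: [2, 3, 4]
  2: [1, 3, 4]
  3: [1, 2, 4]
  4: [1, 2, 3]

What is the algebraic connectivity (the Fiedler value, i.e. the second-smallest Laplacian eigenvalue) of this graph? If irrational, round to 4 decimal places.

4

Each diagonal entry of L is the vertex degree and each off-diagonal entry is -1 where an edge is present, 0 otherwise; in the order [1, 2, 3, 4] the diagonal is [3, 3, 3, 3]. The smallest Laplacian eigenvalue is always 0. The next one, lambda_2 = 4, measures how hard the graph is to disconnect: larger values mean better connectivity. The largest eigenvalue, 4, is at most the vertex count 4.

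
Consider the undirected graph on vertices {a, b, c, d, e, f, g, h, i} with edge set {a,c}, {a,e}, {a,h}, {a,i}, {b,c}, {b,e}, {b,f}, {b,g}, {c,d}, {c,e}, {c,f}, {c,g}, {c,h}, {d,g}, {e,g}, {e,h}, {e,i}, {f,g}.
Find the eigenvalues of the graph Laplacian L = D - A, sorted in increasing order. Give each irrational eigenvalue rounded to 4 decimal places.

With the vertex order [a, b, c, d, e, f, g, h, i], the degrees are [4, 4, 7, 2, 6, 3, 5, 3, 2], giving D = diag(4, 4, 7, 2, 6, 3, 5, 3, 2) and L = D - A. Since every row of L sums to 0, the all-ones vector is in the kernel and 0 is an eigenvalue. The largest eigenvalue, 8.0742, is at most the vertex count 9.

[0, 1.2725, 2.1165, 2.4804, 4.2593, 4.8431, 5.7506, 7.2034, 8.0742]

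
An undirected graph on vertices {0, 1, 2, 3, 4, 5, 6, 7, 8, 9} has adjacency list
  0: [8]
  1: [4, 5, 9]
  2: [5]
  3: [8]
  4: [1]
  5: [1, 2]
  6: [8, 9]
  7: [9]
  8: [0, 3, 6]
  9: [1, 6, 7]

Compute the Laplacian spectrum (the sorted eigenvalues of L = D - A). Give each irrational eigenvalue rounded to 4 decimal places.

Each diagonal entry of L is the vertex degree and each off-diagonal entry is -1 where an edge is present, 0 otherwise; in the order [0, 1, 2, 3, 4, 5, 6, 7, 8, 9] the diagonal is [1, 3, 1, 1, 1, 2, 2, 1, 3, 3]. The multiplicity of 0 as a Laplacian eigenvalue equals the number of connected components. The single zero eigenvalue shows the graph is connected. The largest eigenvalue, 4.7351, is at most the vertex count 10. There is one zero in the spectrum, matching the 1 component.

[0, 0.1535, 0.4616, 0.7026, 1, 1.5019, 2.1589, 3.2036, 4.0827, 4.7351]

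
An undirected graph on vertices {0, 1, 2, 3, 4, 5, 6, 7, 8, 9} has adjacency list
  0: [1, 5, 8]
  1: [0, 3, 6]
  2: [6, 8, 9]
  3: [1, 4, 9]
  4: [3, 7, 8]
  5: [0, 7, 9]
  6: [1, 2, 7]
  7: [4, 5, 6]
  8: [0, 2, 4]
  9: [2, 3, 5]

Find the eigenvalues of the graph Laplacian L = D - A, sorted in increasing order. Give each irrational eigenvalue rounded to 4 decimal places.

Reading degrees in the order [0, 1, 2, 3, 4, 5, 6, 7, 8, 9] gives [3, 3, 3, 3, 3, 3, 3, 3, 3, 3]; set D = diag(3, 3, 3, 3, 3, 3, 3, 3, 3, 3) and form L = D - A. Diagonalising L (or applying a numerical eigensolver to the 10x10 matrix) gives the spectrum above. The single zero eigenvalue shows the graph is connected. By the matrix-tree theorem the graph has (1/10) * product of the nonzero eigenvalues = 2000 spanning trees.

[0, 2, 2, 2, 2, 2, 5, 5, 5, 5]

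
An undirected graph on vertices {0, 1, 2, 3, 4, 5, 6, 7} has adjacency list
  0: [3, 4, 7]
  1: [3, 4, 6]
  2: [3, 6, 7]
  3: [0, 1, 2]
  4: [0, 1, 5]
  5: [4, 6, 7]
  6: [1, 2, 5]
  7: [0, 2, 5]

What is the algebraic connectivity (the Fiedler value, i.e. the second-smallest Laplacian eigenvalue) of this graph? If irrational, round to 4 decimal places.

2

Reading degrees in the order [0, 1, 2, 3, 4, 5, 6, 7] gives [3, 3, 3, 3, 3, 3, 3, 3]; set D = diag(3, 3, 3, 3, 3, 3, 3, 3) and form L = D - A. Computing the eigenvalues of L and sorting gives [0, 2, 2, 2, 4, 4, 4, 6]. The Fiedler value lambda_2 = 2 is strictly positive, so the graph is connected. The largest eigenvalue, 6, is at most the vertex count 8.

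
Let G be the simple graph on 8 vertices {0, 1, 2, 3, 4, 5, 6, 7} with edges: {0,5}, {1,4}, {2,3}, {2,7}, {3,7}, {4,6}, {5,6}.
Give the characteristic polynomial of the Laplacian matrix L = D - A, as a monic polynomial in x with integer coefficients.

x^8 - 14x^7 + 78x^6 - 218x^5 + 314x^4 - 210x^3 + 45x^2

With the vertex order [0, 1, 2, 3, 4, 5, 6, 7], the degrees are [1, 1, 2, 2, 2, 2, 2, 2], giving D = diag(1, 1, 2, 2, 2, 2, 2, 2) and L = D - A. L has integer entries, so p(x) = det(xI - L) has integer coefficients. Expanding the determinant yields x^8 - 14x^7 + 78x^6 - 218x^5 + 314x^4 - 210x^3 + 45x^2. Since p(0) = det(-L) = 0, x divides p(x).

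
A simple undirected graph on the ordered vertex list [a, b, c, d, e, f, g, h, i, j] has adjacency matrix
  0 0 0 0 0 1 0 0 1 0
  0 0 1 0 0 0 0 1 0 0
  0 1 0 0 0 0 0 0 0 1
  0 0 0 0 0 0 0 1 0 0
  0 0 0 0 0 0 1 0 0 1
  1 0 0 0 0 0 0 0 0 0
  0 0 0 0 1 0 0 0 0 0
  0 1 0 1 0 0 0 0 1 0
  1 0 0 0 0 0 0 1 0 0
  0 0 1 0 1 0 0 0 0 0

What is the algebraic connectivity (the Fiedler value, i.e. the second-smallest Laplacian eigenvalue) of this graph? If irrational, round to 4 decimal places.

0.1172

Each diagonal entry of L is the vertex degree and each off-diagonal entry is -1 where an edge is present, 0 otherwise; in the order [a, b, c, d, e, f, g, h, i, j] the diagonal is [2, 2, 2, 1, 2, 1, 1, 3, 2, 2]. Computing the eigenvalues of L and sorting gives [0, 0.1172, 0.3820, 0.7586, 1.3820, 1.6674, 2.6180, 3.0846, 3.6180, 4.3721]. The Fiedler value lambda_2 = 0.1172 is strictly positive, so the graph is connected. The largest eigenvalue, 4.3721, is at most the vertex count 10. There is one zero in the spectrum, matching the 1 component.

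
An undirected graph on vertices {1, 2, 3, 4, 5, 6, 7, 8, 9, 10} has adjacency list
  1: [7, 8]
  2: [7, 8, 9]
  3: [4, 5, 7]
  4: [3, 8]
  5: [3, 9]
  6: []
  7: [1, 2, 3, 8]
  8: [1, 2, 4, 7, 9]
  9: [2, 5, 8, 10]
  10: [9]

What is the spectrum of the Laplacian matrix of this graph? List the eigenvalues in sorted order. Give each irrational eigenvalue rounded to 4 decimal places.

Each diagonal entry of L is the vertex degree and each off-diagonal entry is -1 where an edge is present, 0 otherwise; in the order [1, 2, 3, 4, 5, 6, 7, 8, 9, 10] the diagonal is [2, 3, 3, 2, 2, 0, 4, 5, 4, 1]. Since every row of L sums to 0, the all-ones vector is in the kernel and 0 is an eigenvalue. The 2 zero eigenvalues correspond to the 2 connected components. There are 2 zeros in the spectrum, matching the 2 components. The eigenvalues sum to 26, which equals trace(L) = 2|E|.

[0, 0, 0.7507, 1.2939, 1.8055, 2.3306, 3.2648, 5, 5.2033, 6.3512]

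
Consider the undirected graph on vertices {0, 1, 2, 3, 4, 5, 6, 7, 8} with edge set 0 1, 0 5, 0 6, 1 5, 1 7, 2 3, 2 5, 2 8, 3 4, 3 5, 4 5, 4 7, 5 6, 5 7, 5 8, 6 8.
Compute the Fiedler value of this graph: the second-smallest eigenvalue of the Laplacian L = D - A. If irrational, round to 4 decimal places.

With the vertex order [0, 1, 2, 3, 4, 5, 6, 7, 8], the degrees are [3, 3, 3, 3, 3, 8, 3, 3, 3], giving D = diag(3, 3, 3, 3, 3, 8, 3, 3, 3) and L = D - A. Computing the eigenvalues of L and sorting gives [0, 1.5858, 1.5858, 3, 3, 4.4142, 4.4142, 5, 9]. The Fiedler value lambda_2 = 1.5858 is strictly positive, so the graph is connected. The largest eigenvalue, 9, is at most the vertex count 9.

1.5858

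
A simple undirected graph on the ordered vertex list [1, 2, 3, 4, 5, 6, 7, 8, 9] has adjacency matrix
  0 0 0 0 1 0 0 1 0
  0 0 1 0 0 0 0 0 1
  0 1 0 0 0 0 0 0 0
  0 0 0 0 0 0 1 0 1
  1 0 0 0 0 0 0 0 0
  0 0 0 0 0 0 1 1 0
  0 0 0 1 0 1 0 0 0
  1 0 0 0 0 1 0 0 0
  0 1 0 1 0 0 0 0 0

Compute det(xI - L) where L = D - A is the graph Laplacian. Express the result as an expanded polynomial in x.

Reading degrees in the order [1, 2, 3, 4, 5, 6, 7, 8, 9] gives [2, 2, 1, 2, 1, 2, 2, 2, 2]; set D = diag(2, 2, 1, 2, 1, 2, 2, 2, 2) and form L = D - A. L has integer entries, so p(x) = det(xI - L) has integer coefficients. Expanding the determinant yields x^9 - 16x^8 + 105x^7 - 364x^6 + 715x^5 - 792x^4 + 462x^3 - 120x^2 + 9x. Since p(0) = det(-L) = 0, x divides p(x). The largest eigenvalue, 3.8794, is at most the vertex count 9.

x^9 - 16x^8 + 105x^7 - 364x^6 + 715x^5 - 792x^4 + 462x^3 - 120x^2 + 9x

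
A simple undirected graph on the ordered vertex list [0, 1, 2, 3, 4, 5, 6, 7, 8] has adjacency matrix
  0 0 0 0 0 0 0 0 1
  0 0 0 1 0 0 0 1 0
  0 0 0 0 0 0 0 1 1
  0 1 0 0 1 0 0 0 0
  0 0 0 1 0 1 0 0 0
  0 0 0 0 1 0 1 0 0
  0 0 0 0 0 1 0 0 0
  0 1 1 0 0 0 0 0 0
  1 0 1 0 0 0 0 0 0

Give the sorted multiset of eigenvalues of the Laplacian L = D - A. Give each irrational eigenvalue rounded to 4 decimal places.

[0, 0.1206, 0.4679, 1, 1.6527, 2.3473, 3, 3.5321, 3.8794]

Each diagonal entry of L is the vertex degree and each off-diagonal entry is -1 where an edge is present, 0 otherwise; in the order [0, 1, 2, 3, 4, 5, 6, 7, 8] the diagonal is [1, 2, 2, 2, 2, 2, 1, 2, 2]. Since every row of L sums to 0, the all-ones vector is in the kernel and 0 is an eigenvalue.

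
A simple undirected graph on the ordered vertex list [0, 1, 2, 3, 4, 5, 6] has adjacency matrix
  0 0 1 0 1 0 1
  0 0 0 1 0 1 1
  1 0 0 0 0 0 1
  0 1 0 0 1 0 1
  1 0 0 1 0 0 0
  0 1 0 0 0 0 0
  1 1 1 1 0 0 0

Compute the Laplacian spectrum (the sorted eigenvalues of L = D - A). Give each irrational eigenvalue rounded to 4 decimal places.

[0, 0.6656, 1.5858, 2.2580, 3.7420, 4.4142, 5.3344]

Each diagonal entry of L is the vertex degree and each off-diagonal entry is -1 where an edge is present, 0 otherwise; in the order [0, 1, 2, 3, 4, 5, 6] the diagonal is [3, 3, 2, 3, 2, 1, 4]. Since every row of L sums to 0, the all-ones vector is in the kernel and 0 is an eigenvalue. The single zero eigenvalue shows the graph is connected. The largest eigenvalue, 5.3344, is at most the vertex count 7.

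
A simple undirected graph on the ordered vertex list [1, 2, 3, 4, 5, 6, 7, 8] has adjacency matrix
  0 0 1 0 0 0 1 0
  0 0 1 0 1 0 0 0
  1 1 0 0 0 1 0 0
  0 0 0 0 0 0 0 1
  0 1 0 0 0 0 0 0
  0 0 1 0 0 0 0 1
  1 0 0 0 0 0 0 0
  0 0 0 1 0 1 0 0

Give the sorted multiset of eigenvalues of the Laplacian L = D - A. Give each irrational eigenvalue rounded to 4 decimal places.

[0, 0.2434, 0.3820, 1.1798, 2, 2.6180, 3.1386, 4.4383]

Reading degrees in the order [1, 2, 3, 4, 5, 6, 7, 8] gives [2, 2, 3, 1, 1, 2, 1, 2]; set D = diag(2, 2, 3, 1, 1, 2, 1, 2) and form L = D - A. Since every row of L sums to 0, the all-ones vector is in the kernel and 0 is an eigenvalue. The single zero eigenvalue shows the graph is connected.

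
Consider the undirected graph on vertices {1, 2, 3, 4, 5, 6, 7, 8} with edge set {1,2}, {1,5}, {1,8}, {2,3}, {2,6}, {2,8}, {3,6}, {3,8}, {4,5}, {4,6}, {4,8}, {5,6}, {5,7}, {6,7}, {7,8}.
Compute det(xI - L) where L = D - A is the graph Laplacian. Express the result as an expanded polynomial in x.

Each diagonal entry of L is the vertex degree and each off-diagonal entry is -1 where an edge is present, 0 otherwise; in the order [1, 2, 3, 4, 5, 6, 7, 8] the diagonal is [3, 4, 3, 3, 4, 5, 3, 5]. L has integer entries, so p(x) = det(xI - L) has integer coefficients. Expanding the determinant yields x^8 - 30x^7 + 376x^6 - 2550x^5 + 10100x^4 - 23354x^3 + 29189x^2 - 15216x. The coefficient of x^7 equals -trace(L) = -30, matching the sum of degrees. The eigenvalues sum to 30, which equals trace(L) = 2|E|.

x^8 - 30x^7 + 376x^6 - 2550x^5 + 10100x^4 - 23354x^3 + 29189x^2 - 15216x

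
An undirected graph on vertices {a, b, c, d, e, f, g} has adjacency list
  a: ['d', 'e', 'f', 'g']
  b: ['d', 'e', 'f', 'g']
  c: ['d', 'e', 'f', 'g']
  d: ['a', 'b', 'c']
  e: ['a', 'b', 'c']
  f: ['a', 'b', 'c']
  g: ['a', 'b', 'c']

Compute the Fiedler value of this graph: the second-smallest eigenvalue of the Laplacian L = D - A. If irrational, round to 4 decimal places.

With the vertex order [a, b, c, d, e, f, g], the degrees are [4, 4, 4, 3, 3, 3, 3], giving D = diag(4, 4, 4, 3, 3, 3, 3) and L = D - A. The smallest Laplacian eigenvalue is always 0. The next one, lambda_2 = 3, measures how hard the graph is to disconnect: larger values mean better connectivity.

3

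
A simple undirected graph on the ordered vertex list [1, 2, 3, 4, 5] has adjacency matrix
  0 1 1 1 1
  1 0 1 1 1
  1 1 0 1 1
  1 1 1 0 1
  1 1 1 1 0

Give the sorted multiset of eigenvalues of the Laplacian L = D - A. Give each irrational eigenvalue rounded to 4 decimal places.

Each diagonal entry of L is the vertex degree and each off-diagonal entry is -1 where an edge is present, 0 otherwise; in the order [1, 2, 3, 4, 5] the diagonal is [4, 4, 4, 4, 4]. The multiplicity of 0 as a Laplacian eigenvalue equals the number of connected components. The eigenvalues sum to 20, which equals trace(L) = 2|E|. There is one zero in the spectrum, matching the 1 component.

[0, 5, 5, 5, 5]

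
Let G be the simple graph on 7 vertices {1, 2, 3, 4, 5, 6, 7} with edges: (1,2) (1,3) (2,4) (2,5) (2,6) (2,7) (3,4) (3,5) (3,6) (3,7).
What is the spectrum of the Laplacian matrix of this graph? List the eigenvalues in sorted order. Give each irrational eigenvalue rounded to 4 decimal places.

With the vertex order [1, 2, 3, 4, 5, 6, 7], the degrees are [2, 5, 5, 2, 2, 2, 2], giving D = diag(2, 5, 5, 2, 2, 2, 2) and L = D - A. L is symmetric positive semidefinite, so every eigenvalue is real and nonnegative. There is one zero in the spectrum, matching the 1 component. The largest eigenvalue, 7, is at most the vertex count 7.

[0, 2, 2, 2, 2, 5, 7]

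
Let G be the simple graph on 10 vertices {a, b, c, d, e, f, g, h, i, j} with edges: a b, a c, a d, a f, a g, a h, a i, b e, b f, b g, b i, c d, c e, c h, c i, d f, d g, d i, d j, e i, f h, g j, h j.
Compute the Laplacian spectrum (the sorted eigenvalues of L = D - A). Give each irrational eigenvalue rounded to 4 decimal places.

With the vertex order [a, b, c, d, e, f, g, h, i, j], the degrees are [7, 5, 5, 6, 3, 4, 4, 4, 5, 3], giving D = diag(7, 5, 5, 6, 3, 4, 4, 4, 5, 3) and L = D - A. Since every row of L sums to 0, the all-ones vector is in the kernel and 0 is an eigenvalue. The single zero eigenvalue shows the graph is connected. The eigenvalues sum to 46, which equals trace(L) = 2|E|.

[0, 1.9556, 3.0746, 3.4112, 4.3185, 5, 5.5877, 6.7181, 7.7114, 8.2228]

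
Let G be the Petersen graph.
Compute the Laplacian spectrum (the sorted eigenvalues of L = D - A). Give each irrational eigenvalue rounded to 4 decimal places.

[0, 2, 2, 2, 2, 2, 5, 5, 5, 5]

The graph has 10 vertices and degree multiset [3, 3, 3, 3, 3, 3, 3, 3, 3, 3]; D is the diagonal matrix of degrees and L = D - A. L is symmetric positive semidefinite, so every eigenvalue is real and nonnegative. The single zero eigenvalue shows the graph is connected. The eigenvalues sum to 30, which equals trace(L) = 2|E|.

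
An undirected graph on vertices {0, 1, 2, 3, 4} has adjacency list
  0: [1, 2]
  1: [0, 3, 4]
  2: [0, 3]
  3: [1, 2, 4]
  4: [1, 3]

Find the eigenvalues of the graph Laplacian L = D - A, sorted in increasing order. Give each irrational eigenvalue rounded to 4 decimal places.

[0, 1.3820, 2.3820, 3.6180, 4.6180]

With the vertex order [0, 1, 2, 3, 4], the degrees are [2, 3, 2, 3, 2], giving D = diag(2, 3, 2, 3, 2) and L = D - A. The multiplicity of 0 as a Laplacian eigenvalue equals the number of connected components. The single zero eigenvalue shows the graph is connected.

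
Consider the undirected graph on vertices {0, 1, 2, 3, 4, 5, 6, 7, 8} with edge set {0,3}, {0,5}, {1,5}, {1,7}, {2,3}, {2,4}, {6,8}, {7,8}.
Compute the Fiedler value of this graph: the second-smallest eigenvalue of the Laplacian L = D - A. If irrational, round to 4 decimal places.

With the vertex order [0, 1, 2, 3, 4, 5, 6, 7, 8], the degrees are [2, 2, 2, 2, 1, 2, 1, 2, 2], giving D = diag(2, 2, 2, 2, 1, 2, 1, 2, 2) and L = D - A. The sorted Laplacian eigenvalues are [0, 0.1206, 0.4679, 1, 1.6527, 2.3473, 3, 3.5321, 3.8794]; the algebraic connectivity is the second entry, 0.1206.

0.1206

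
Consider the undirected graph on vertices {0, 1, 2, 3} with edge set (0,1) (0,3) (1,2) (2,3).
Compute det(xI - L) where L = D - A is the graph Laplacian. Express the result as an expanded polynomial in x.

x^4 - 8x^3 + 20x^2 - 16x

Reading degrees in the order [0, 1, 2, 3] gives [2, 2, 2, 2]; set D = diag(2, 2, 2, 2) and form L = D - A. The eigenvalues of L are [0, 2, 2, 4]; the characteristic polynomial is the product of (x - lambda_i), which multiplies out to x^4 - 8x^3 + 20x^2 - 16x. Since p(0) = det(-L) = 0, x divides p(x). The eigenvalues sum to 8, which equals trace(L) = 2|E|.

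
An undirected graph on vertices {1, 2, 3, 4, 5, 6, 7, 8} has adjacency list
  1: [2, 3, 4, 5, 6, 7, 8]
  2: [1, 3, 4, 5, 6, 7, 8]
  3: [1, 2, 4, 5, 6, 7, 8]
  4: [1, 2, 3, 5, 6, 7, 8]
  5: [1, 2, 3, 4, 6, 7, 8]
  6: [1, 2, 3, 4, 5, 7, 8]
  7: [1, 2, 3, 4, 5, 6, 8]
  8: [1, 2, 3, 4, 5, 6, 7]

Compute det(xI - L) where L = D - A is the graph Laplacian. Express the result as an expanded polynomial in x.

x^8 - 56x^7 + 1344x^6 - 17920x^5 + 143360x^4 - 688128x^3 + 1835008x^2 - 2097152x

Reading degrees in the order [1, 2, 3, 4, 5, 6, 7, 8] gives [7, 7, 7, 7, 7, 7, 7, 7]; set D = diag(7, 7, 7, 7, 7, 7, 7, 7) and form L = D - A. Computing det(xI - L) by cofactor expansion (or equivalently via sum-over-permutations) gives x^8 - 56x^7 + 1344x^6 - 17920x^5 + 143360x^4 - 688128x^3 + 1835008x^2 - 2097152x. The constant term is 0 because L is singular (the all-ones vector lies in its kernel). By the matrix-tree theorem the graph has (1/8) * product of the nonzero eigenvalues = 262144 spanning trees. The eigenvalues sum to 56, which equals trace(L) = 2|E|.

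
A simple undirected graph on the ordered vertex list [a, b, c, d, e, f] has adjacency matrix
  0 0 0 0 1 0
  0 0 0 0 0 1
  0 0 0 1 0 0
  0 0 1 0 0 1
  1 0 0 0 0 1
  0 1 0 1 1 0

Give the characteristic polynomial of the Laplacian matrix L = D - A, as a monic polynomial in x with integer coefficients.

x^6 - 10x^5 + 35x^4 - 52x^3 + 31x^2 - 6x

With the vertex order [a, b, c, d, e, f], the degrees are [1, 1, 1, 2, 2, 3], giving D = diag(1, 1, 1, 2, 2, 3) and L = D - A. Computing det(xI - L) by cofactor expansion (or equivalently via sum-over-permutations) gives x^6 - 10x^5 + 35x^4 - 52x^3 + 31x^2 - 6x. Since p(0) = det(-L) = 0, x divides p(x).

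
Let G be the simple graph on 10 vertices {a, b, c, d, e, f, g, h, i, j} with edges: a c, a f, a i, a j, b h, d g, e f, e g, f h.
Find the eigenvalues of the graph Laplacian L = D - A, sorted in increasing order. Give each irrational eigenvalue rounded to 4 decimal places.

Each diagonal entry of L is the vertex degree and each off-diagonal entry is -1 where an edge is present, 0 otherwise; in the order [a, b, c, d, e, f, g, h, i, j] the diagonal is [4, 1, 1, 1, 2, 3, 2, 2, 1, 1]. The multiplicity of 0 as a Laplacian eigenvalue equals the number of connected components. The single zero eigenvalue shows the graph is connected.

[0, 0.2022, 0.3155, 1, 1, 1.1966, 2.1319, 3.0460, 3.8027, 5.3051]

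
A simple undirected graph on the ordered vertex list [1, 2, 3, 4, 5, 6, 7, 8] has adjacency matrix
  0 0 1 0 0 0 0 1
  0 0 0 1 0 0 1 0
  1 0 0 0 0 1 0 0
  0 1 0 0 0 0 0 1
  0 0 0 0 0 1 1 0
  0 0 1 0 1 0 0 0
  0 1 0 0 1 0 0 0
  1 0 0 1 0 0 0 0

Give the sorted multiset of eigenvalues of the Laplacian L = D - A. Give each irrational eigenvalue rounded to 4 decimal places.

[0, 0.5858, 0.5858, 2, 2, 3.4142, 3.4142, 4]

Each diagonal entry of L is the vertex degree and each off-diagonal entry is -1 where an edge is present, 0 otherwise; in the order [1, 2, 3, 4, 5, 6, 7, 8] the diagonal is [2, 2, 2, 2, 2, 2, 2, 2]. L is symmetric positive semidefinite, so every eigenvalue is real and nonnegative. The single zero eigenvalue shows the graph is connected. By the matrix-tree theorem the graph has (1/8) * product of the nonzero eigenvalues = 8 spanning trees. The eigenvalues sum to 16, which equals trace(L) = 2|E|.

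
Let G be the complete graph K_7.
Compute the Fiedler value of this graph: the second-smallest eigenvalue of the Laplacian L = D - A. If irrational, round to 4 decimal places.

7

The graph has 7 vertices and degree multiset [6, 6, 6, 6, 6, 6, 6]; D is the diagonal matrix of degrees and L = D - A. The smallest Laplacian eigenvalue is always 0. The next one, lambda_2 = 7, measures how hard the graph is to disconnect: larger values mean better connectivity.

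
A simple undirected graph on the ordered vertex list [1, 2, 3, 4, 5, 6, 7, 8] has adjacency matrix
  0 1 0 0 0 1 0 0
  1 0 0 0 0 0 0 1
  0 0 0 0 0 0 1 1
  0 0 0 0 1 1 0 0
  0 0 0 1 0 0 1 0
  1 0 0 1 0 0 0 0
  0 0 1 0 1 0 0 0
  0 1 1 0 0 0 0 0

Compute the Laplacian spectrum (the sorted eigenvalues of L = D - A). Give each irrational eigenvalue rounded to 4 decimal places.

[0, 0.5858, 0.5858, 2, 2, 3.4142, 3.4142, 4]

Each diagonal entry of L is the vertex degree and each off-diagonal entry is -1 where an edge is present, 0 otherwise; in the order [1, 2, 3, 4, 5, 6, 7, 8] the diagonal is [2, 2, 2, 2, 2, 2, 2, 2]. L is symmetric positive semidefinite, so every eigenvalue is real and nonnegative. The single zero eigenvalue shows the graph is connected.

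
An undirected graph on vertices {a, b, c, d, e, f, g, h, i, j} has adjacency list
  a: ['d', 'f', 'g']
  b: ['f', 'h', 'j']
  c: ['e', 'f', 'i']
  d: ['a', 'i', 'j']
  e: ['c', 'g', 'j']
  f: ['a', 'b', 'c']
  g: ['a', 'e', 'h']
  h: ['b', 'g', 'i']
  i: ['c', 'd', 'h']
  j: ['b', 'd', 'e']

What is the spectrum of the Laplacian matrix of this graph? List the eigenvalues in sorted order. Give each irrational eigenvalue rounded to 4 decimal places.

[0, 2, 2, 2, 2, 2, 5, 5, 5, 5]

With the vertex order [a, b, c, d, e, f, g, h, i, j], the degrees are [3, 3, 3, 3, 3, 3, 3, 3, 3, 3], giving D = diag(3, 3, 3, 3, 3, 3, 3, 3, 3, 3) and L = D - A. Diagonalising L (or applying a numerical eigensolver to the 10x10 matrix) gives the spectrum above. The eigenvalues sum to 30, which equals trace(L) = 2|E|. The largest eigenvalue, 5, is at most the vertex count 10.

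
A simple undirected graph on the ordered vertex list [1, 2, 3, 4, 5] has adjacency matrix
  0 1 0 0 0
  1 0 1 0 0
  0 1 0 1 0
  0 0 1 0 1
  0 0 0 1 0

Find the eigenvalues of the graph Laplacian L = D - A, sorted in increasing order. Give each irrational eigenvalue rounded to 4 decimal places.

Reading degrees in the order [1, 2, 3, 4, 5] gives [1, 2, 2, 2, 1]; set D = diag(1, 2, 2, 2, 1) and form L = D - A. L is symmetric positive semidefinite, so every eigenvalue is real and nonnegative. There is one zero in the spectrum, matching the 1 component.

[0, 0.3820, 1.3820, 2.6180, 3.6180]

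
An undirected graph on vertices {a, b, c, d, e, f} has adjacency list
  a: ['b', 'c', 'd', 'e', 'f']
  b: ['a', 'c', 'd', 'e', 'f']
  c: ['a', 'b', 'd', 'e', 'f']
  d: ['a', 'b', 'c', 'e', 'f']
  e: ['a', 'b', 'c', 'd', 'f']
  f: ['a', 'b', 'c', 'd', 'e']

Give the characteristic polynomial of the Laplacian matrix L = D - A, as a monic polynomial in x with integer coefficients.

Reading degrees in the order [a, b, c, d, e, f] gives [5, 5, 5, 5, 5, 5]; set D = diag(5, 5, 5, 5, 5, 5) and form L = D - A. The eigenvalues of L are [0, 6, 6, 6, 6, 6]; the characteristic polynomial is the product of (x - lambda_i), which multiplies out to x^6 - 30x^5 + 360x^4 - 2160x^3 + 6480x^2 - 7776x. Since p(0) = det(-L) = 0, x divides p(x). There is one zero in the spectrum, matching the 1 component.

x^6 - 30x^5 + 360x^4 - 2160x^3 + 6480x^2 - 7776x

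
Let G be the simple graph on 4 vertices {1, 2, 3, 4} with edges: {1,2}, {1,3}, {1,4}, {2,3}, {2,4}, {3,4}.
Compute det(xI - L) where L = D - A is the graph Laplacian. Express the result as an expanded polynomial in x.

x^4 - 12x^3 + 48x^2 - 64x

Reading degrees in the order [1, 2, 3, 4] gives [3, 3, 3, 3]; set D = diag(3, 3, 3, 3) and form L = D - A. The eigenvalues of L are [0, 4, 4, 4]; the characteristic polynomial is the product of (x - lambda_i), which multiplies out to x^4 - 12x^3 + 48x^2 - 64x. The constant term is 0 because L is singular (the all-ones vector lies in its kernel). The largest eigenvalue, 4, is at most the vertex count 4.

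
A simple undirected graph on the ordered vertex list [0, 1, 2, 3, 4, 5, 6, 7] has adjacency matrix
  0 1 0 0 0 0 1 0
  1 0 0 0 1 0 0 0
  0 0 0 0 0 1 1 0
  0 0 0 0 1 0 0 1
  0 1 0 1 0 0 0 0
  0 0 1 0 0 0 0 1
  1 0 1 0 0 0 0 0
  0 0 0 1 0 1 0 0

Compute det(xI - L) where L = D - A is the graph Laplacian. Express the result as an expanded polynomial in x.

x^8 - 16x^7 + 104x^6 - 352x^5 + 660x^4 - 672x^3 + 336x^2 - 64x

With the vertex order [0, 1, 2, 3, 4, 5, 6, 7], the degrees are [2, 2, 2, 2, 2, 2, 2, 2], giving D = diag(2, 2, 2, 2, 2, 2, 2, 2) and L = D - A. L has integer entries, so p(x) = det(xI - L) has integer coefficients. Expanding the determinant yields x^8 - 16x^7 + 104x^6 - 352x^5 + 660x^4 - 672x^3 + 336x^2 - 64x. The coefficient of x^7 equals -trace(L) = -16, matching the sum of degrees. The largest eigenvalue, 4, is at most the vertex count 8. There is one zero in the spectrum, matching the 1 component.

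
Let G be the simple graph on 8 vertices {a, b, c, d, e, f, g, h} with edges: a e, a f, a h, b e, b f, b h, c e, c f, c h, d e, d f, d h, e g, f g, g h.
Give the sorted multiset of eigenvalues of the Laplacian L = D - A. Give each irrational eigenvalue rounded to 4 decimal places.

[0, 3, 3, 3, 3, 5, 5, 8]

Each diagonal entry of L is the vertex degree and each off-diagonal entry is -1 where an edge is present, 0 otherwise; in the order [a, b, c, d, e, f, g, h] the diagonal is [3, 3, 3, 3, 5, 5, 3, 5]. Diagonalising L (or applying a numerical eigensolver to the 8x8 matrix) gives the spectrum above. The single zero eigenvalue shows the graph is connected. The largest eigenvalue, 8, is at most the vertex count 8.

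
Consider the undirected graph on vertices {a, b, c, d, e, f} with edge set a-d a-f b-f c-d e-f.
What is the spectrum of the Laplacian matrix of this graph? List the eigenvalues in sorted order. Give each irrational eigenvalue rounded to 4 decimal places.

Reading degrees in the order [a, b, c, d, e, f] gives [2, 1, 1, 2, 1, 3]; set D = diag(2, 1, 1, 2, 1, 3) and form L = D - A. L is symmetric positive semidefinite, so every eigenvalue is real and nonnegative.

[0, 0.3249, 1, 1.4608, 3, 4.2143]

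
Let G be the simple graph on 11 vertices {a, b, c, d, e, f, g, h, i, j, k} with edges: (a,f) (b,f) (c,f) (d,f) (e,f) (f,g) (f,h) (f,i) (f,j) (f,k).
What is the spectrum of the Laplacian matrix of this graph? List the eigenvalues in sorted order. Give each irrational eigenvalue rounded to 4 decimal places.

With the vertex order [a, b, c, d, e, f, g, h, i, j, k], the degrees are [1, 1, 1, 1, 1, 10, 1, 1, 1, 1, 1], giving D = diag(1, 1, 1, 1, 1, 10, 1, 1, 1, 1, 1) and L = D - A. Since every row of L sums to 0, the all-ones vector is in the kernel and 0 is an eigenvalue. The single zero eigenvalue shows the graph is connected.

[0, 1, 1, 1, 1, 1, 1, 1, 1, 1, 11]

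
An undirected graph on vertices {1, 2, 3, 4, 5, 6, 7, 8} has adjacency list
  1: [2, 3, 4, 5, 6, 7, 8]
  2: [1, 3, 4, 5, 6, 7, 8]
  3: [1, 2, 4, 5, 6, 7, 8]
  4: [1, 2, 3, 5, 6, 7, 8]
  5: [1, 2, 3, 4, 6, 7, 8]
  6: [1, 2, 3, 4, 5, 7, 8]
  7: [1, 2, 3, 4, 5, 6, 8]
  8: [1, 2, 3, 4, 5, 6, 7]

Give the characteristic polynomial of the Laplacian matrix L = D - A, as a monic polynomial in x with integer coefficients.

x^8 - 56x^7 + 1344x^6 - 17920x^5 + 143360x^4 - 688128x^3 + 1835008x^2 - 2097152x

With the vertex order [1, 2, 3, 4, 5, 6, 7, 8], the degrees are [7, 7, 7, 7, 7, 7, 7, 7], giving D = diag(7, 7, 7, 7, 7, 7, 7, 7) and L = D - A. L has integer entries, so p(x) = det(xI - L) has integer coefficients. Expanding the determinant yields x^8 - 56x^7 + 1344x^6 - 17920x^5 + 143360x^4 - 688128x^3 + 1835008x^2 - 2097152x. The coefficient of x^7 equals -trace(L) = -56, matching the sum of degrees.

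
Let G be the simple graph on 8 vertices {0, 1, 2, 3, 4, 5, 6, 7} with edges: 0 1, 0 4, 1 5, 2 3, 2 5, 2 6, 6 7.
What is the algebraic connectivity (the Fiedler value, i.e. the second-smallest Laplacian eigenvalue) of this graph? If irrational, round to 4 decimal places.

0.1864

Each diagonal entry of L is the vertex degree and each off-diagonal entry is -1 where an edge is present, 0 otherwise; in the order [0, 1, 2, 3, 4, 5, 6, 7] the diagonal is [2, 2, 3, 1, 1, 2, 2, 1]. The sorted Laplacian eigenvalues are [0, 0.1864, 0.5858, 1, 2, 2.4707, 3.4142, 4.3429]; the algebraic connectivity is the second entry, 0.1864. By the matrix-tree theorem the graph has (1/8) * product of the nonzero eigenvalues = 1 spanning tree.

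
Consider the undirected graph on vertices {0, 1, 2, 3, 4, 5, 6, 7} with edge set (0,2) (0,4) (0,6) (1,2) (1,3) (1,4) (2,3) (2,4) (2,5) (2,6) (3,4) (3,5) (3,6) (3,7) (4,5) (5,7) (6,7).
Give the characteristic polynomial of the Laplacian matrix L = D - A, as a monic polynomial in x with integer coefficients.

x^8 - 34x^7 + 483x^6 - 3708x^5 + 16578x^4 - 43080x^3 + 60162x^2 - 34816x

Each diagonal entry of L is the vertex degree and each off-diagonal entry is -1 where an edge is present, 0 otherwise; in the order [0, 1, 2, 3, 4, 5, 6, 7] the diagonal is [3, 3, 6, 6, 5, 4, 4, 3]. Computing det(xI - L) by cofactor expansion (or equivalently via sum-over-permutations) gives x^8 - 34x^7 + 483x^6 - 3708x^5 + 16578x^4 - 43080x^3 + 60162x^2 - 34816x. The coefficient of x^7 equals -trace(L) = -34, matching the sum of degrees. The largest eigenvalue, 7.2760, is at most the vertex count 8.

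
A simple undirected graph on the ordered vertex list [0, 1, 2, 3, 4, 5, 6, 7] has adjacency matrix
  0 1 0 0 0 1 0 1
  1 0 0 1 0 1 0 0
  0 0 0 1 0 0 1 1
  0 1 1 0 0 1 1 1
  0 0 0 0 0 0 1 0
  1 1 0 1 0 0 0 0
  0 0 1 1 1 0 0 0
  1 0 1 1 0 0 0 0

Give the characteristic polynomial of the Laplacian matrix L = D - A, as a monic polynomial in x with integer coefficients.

Reading degrees in the order [0, 1, 2, 3, 4, 5, 6, 7] gives [3, 3, 3, 5, 1, 3, 3, 3]; set D = diag(3, 3, 3, 5, 1, 3, 3, 3) and form L = D - A. Computing det(xI - L) by cofactor expansion (or equivalently via sum-over-permutations) gives x^8 - 24x^7 + 236x^6 - 1224x^5 + 3576x^4 - 5780x^3 + 4640x^2 - 1344x. The coefficient of x^7 equals -trace(L) = -24, matching the sum of degrees. The eigenvalues sum to 24, which equals trace(L) = 2|E|.

x^8 - 24x^7 + 236x^6 - 1224x^5 + 3576x^4 - 5780x^3 + 4640x^2 - 1344x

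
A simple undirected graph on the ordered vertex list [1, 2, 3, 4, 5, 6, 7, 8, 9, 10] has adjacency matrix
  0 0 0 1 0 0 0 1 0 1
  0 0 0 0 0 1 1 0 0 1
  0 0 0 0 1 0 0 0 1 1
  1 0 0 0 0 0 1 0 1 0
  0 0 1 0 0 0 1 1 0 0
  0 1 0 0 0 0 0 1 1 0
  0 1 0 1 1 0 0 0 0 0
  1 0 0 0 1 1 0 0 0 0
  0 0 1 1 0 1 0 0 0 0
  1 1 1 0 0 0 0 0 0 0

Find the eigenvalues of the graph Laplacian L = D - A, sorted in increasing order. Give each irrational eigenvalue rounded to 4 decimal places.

[0, 2, 2, 2, 2, 2, 5, 5, 5, 5]

With the vertex order [1, 2, 3, 4, 5, 6, 7, 8, 9, 10], the degrees are [3, 3, 3, 3, 3, 3, 3, 3, 3, 3], giving D = diag(3, 3, 3, 3, 3, 3, 3, 3, 3, 3) and L = D - A. Since every row of L sums to 0, the all-ones vector is in the kernel and 0 is an eigenvalue. The eigenvalues sum to 30, which equals trace(L) = 2|E|.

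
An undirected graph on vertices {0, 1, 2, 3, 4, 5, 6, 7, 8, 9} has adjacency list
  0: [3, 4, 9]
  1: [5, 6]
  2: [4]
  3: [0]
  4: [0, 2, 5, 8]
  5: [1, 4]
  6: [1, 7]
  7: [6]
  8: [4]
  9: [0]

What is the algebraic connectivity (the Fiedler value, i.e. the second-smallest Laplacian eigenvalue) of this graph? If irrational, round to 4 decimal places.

Reading degrees in the order [0, 1, 2, 3, 4, 5, 6, 7, 8, 9] gives [3, 2, 1, 1, 4, 2, 2, 1, 1, 1]; set D = diag(3, 2, 1, 1, 4, 2, 2, 1, 1, 1) and form L = D - A. Computing the eigenvalues of L and sorting gives [0, 0.1592, 0.4563, 1, 1, 1, 2.2121, 3.2583, 3.5836, 5.3305]. The Fiedler value lambda_2 = 0.1592 is strictly positive, so the graph is connected. The eigenvalues sum to 18, which equals trace(L) = 2|E|.

0.1592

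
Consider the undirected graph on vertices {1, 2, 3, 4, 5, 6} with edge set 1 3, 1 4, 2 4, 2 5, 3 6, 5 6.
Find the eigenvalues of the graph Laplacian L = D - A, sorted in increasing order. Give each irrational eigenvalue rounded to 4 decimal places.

Each diagonal entry of L is the vertex degree and each off-diagonal entry is -1 where an edge is present, 0 otherwise; in the order [1, 2, 3, 4, 5, 6] the diagonal is [2, 2, 2, 2, 2, 2]. The multiplicity of 0 as a Laplacian eigenvalue equals the number of connected components. The single zero eigenvalue shows the graph is connected. By the matrix-tree theorem the graph has (1/6) * product of the nonzero eigenvalues = 6 spanning trees.

[0, 1, 1, 3, 3, 4]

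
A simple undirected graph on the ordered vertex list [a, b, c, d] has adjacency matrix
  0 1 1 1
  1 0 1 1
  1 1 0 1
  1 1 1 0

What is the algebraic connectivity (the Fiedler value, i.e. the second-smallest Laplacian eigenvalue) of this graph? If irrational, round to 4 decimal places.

Each diagonal entry of L is the vertex degree and each off-diagonal entry is -1 where an edge is present, 0 otherwise; in the order [a, b, c, d] the diagonal is [3, 3, 3, 3]. The sorted Laplacian eigenvalues are [0, 4, 4, 4]; the algebraic connectivity is the second entry, 4. The eigenvalues sum to 12, which equals trace(L) = 2|E|.

4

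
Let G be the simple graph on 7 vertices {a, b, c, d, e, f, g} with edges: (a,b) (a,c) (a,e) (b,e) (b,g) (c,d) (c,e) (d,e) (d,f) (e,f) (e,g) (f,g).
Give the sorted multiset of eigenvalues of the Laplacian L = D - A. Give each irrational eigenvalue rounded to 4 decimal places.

[0, 2, 2, 4, 4, 5, 7]

With the vertex order [a, b, c, d, e, f, g], the degrees are [3, 3, 3, 3, 6, 3, 3], giving D = diag(3, 3, 3, 3, 6, 3, 3) and L = D - A. The multiplicity of 0 as a Laplacian eigenvalue equals the number of connected components. The largest eigenvalue, 7, is at most the vertex count 7. There is one zero in the spectrum, matching the 1 component.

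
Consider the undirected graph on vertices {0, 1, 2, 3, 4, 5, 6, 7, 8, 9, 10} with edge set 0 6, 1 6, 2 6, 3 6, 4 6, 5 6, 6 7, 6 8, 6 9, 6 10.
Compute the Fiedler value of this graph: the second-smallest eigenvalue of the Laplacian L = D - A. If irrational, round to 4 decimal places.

1

Reading degrees in the order [0, 1, 2, 3, 4, 5, 6, 7, 8, 9, 10] gives [1, 1, 1, 1, 1, 1, 10, 1, 1, 1, 1]; set D = diag(1, 1, 1, 1, 1, 1, 10, 1, 1, 1, 1) and form L = D - A. The sorted Laplacian eigenvalues are [0, 1, 1, 1, 1, 1, 1, 1, 1, 1, 11]; the algebraic connectivity is the second entry, 1. There is one zero in the spectrum, matching the 1 component. The eigenvalues sum to 20, which equals trace(L) = 2|E|.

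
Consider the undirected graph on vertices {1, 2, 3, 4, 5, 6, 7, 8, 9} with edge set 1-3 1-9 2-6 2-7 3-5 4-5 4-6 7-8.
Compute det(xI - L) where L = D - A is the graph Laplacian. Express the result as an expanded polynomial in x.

Reading degrees in the order [1, 2, 3, 4, 5, 6, 7, 8, 9] gives [2, 2, 2, 2, 2, 2, 2, 1, 1]; set D = diag(2, 2, 2, 2, 2, 2, 2, 1, 1) and form L = D - A. Computing det(xI - L) by cofactor expansion (or equivalently via sum-over-permutations) gives x^9 - 16x^8 + 105x^7 - 364x^6 + 715x^5 - 792x^4 + 462x^3 - 120x^2 + 9x. The constant term is 0 because L is singular (the all-ones vector lies in its kernel). There is one zero in the spectrum, matching the 1 component. By the matrix-tree theorem the graph has (1/9) * product of the nonzero eigenvalues = 1 spanning tree.

x^9 - 16x^8 + 105x^7 - 364x^6 + 715x^5 - 792x^4 + 462x^3 - 120x^2 + 9x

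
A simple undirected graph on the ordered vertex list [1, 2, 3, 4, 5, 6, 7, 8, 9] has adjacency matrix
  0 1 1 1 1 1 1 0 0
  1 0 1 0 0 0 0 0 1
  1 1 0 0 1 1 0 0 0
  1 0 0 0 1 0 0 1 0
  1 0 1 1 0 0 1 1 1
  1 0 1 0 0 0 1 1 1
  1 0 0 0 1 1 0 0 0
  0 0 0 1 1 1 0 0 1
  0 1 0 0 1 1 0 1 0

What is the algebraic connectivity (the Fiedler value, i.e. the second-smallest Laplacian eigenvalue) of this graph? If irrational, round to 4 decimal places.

With the vertex order [1, 2, 3, 4, 5, 6, 7, 8, 9], the degrees are [6, 3, 4, 3, 6, 5, 3, 4, 4], giving D = diag(6, 3, 4, 3, 6, 5, 3, 4, 4) and L = D - A. The smallest Laplacian eigenvalue is always 0. The next one, lambda_2 = 2.2526, measures how hard the graph is to disconnect: larger values mean better connectivity.

2.2526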